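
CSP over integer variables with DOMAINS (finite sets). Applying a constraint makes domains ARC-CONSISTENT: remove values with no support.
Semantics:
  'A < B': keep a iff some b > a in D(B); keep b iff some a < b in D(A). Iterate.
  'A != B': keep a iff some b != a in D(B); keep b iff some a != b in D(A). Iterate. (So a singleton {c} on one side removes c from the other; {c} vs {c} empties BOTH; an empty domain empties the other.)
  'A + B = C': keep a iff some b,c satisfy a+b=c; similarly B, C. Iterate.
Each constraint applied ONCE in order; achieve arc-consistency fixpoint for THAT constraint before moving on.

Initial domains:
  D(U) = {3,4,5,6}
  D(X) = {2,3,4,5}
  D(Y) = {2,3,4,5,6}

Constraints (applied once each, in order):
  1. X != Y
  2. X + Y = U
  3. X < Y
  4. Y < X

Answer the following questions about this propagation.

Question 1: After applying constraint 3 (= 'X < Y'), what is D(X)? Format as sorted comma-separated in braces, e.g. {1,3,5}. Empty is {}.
Answer: {2,3}

Derivation:
Constraint 1 (X != Y) on D(X)={2,3,4,5} D(Y)={2,3,4,5,6}: no change
Constraint 2 (X + Y = U) on D(X)={2,3,4,5} D(Y)={2,3,4,5,6} D(U)={3,4,5,6}: X {2,3,4,5}->{2,3,4}; Y {2,3,4,5,6}->{2,3,4}; U {3,4,5,6}->{4,5,6}
Constraint 3 (X < Y) on D(X)={2,3,4} D(Y)={2,3,4}: X {2,3,4}->{2,3}; Y {2,3,4}->{3,4}
So after constraint 3: D(X) = {2,3}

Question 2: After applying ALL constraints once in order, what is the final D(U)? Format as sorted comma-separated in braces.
Constraint 1 (X != Y) on D(X)={2,3,4,5} D(Y)={2,3,4,5,6}: no change
Constraint 2 (X + Y = U) on D(X)={2,3,4,5} D(Y)={2,3,4,5,6} D(U)={3,4,5,6}: X {2,3,4,5}->{2,3,4}; Y {2,3,4,5,6}->{2,3,4}; U {3,4,5,6}->{4,5,6}
Constraint 3 (X < Y) on D(X)={2,3,4} D(Y)={2,3,4}: X {2,3,4}->{2,3}; Y {2,3,4}->{3,4}
Constraint 4 (Y < X) on D(Y)={3,4} D(X)={2,3}: Y {3,4}->{}; X {2,3}->{}
So after all 4 constraints: D(U) = {4,5,6}

Answer: {4,5,6}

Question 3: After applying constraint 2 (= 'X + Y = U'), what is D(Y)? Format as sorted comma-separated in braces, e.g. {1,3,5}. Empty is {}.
Answer: {2,3,4}

Derivation:
Constraint 1 (X != Y) on D(X)={2,3,4,5} D(Y)={2,3,4,5,6}: no change
Constraint 2 (X + Y = U) on D(X)={2,3,4,5} D(Y)={2,3,4,5,6} D(U)={3,4,5,6}: X {2,3,4,5}->{2,3,4}; Y {2,3,4,5,6}->{2,3,4}; U {3,4,5,6}->{4,5,6}
So after constraint 2: D(Y) = {2,3,4}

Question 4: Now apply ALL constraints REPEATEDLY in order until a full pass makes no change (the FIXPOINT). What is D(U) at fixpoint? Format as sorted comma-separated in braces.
pass 0 (initial): D(U)={3,4,5,6}
pass 1: U {3,4,5,6}->{4,5,6}; X {2,3,4,5}->{}; Y {2,3,4,5,6}->{}
pass 2: U {4,5,6}->{}
pass 3: no change
Fixpoint after 3 passes: D(U) = {}

Answer: {}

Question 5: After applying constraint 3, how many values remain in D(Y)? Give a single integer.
Constraint 1 (X != Y) on D(X)={2,3,4,5} D(Y)={2,3,4,5,6}: no change
Constraint 2 (X + Y = U) on D(X)={2,3,4,5} D(Y)={2,3,4,5,6} D(U)={3,4,5,6}: X {2,3,4,5}->{2,3,4}; Y {2,3,4,5,6}->{2,3,4}; U {3,4,5,6}->{4,5,6}
Constraint 3 (X < Y) on D(X)={2,3,4} D(Y)={2,3,4}: X {2,3,4}->{2,3}; Y {2,3,4}->{3,4}
So after constraint 3: D(Y)={3,4}, size = 2

Answer: 2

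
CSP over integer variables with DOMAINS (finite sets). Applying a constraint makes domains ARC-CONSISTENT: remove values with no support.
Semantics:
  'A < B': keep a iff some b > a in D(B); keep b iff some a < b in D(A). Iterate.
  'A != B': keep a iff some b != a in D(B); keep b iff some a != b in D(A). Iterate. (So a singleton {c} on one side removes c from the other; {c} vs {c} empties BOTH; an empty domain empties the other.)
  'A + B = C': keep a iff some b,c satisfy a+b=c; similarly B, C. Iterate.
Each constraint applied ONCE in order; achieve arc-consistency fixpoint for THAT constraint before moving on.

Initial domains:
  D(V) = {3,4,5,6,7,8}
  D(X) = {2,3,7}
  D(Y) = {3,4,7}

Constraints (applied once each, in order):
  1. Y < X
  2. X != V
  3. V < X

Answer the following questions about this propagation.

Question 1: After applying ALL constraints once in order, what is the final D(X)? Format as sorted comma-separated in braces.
Answer: {7}

Derivation:
Constraint 1 (Y < X) on D(Y)={3,4,7} D(X)={2,3,7}: Y {3,4,7}->{3,4}; X {2,3,7}->{7}
Constraint 2 (X != V) on D(X)={7} D(V)={3,4,5,6,7,8}: V {3,4,5,6,7,8}->{3,4,5,6,8}
Constraint 3 (V < X) on D(V)={3,4,5,6,8} D(X)={7}: V {3,4,5,6,8}->{3,4,5,6}
So after all 3 constraints: D(X) = {7}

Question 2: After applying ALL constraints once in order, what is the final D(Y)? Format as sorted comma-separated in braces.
Answer: {3,4}

Derivation:
Constraint 1 (Y < X) on D(Y)={3,4,7} D(X)={2,3,7}: Y {3,4,7}->{3,4}; X {2,3,7}->{7}
Constraint 2 (X != V) on D(X)={7} D(V)={3,4,5,6,7,8}: V {3,4,5,6,7,8}->{3,4,5,6,8}
Constraint 3 (V < X) on D(V)={3,4,5,6,8} D(X)={7}: V {3,4,5,6,8}->{3,4,5,6}
So after all 3 constraints: D(Y) = {3,4}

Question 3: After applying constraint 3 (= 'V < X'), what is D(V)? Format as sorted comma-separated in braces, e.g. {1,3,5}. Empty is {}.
Answer: {3,4,5,6}

Derivation:
Constraint 1 (Y < X) on D(Y)={3,4,7} D(X)={2,3,7}: Y {3,4,7}->{3,4}; X {2,3,7}->{7}
Constraint 2 (X != V) on D(X)={7} D(V)={3,4,5,6,7,8}: V {3,4,5,6,7,8}->{3,4,5,6,8}
Constraint 3 (V < X) on D(V)={3,4,5,6,8} D(X)={7}: V {3,4,5,6,8}->{3,4,5,6}
So after constraint 3: D(V) = {3,4,5,6}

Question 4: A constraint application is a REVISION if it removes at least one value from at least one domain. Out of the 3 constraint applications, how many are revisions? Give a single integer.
Answer: 3

Derivation:
Constraint 1 (Y < X) on D(Y)={3,4,7} D(X)={2,3,7}: Y {3,4,7}->{3,4}; X {2,3,7}->{7} => REVISION
Constraint 2 (X != V) on D(X)={7} D(V)={3,4,5,6,7,8}: V {3,4,5,6,7,8}->{3,4,5,6,8} => REVISION
Constraint 3 (V < X) on D(V)={3,4,5,6,8} D(X)={7}: V {3,4,5,6,8}->{3,4,5,6} => REVISION
Total revisions = 3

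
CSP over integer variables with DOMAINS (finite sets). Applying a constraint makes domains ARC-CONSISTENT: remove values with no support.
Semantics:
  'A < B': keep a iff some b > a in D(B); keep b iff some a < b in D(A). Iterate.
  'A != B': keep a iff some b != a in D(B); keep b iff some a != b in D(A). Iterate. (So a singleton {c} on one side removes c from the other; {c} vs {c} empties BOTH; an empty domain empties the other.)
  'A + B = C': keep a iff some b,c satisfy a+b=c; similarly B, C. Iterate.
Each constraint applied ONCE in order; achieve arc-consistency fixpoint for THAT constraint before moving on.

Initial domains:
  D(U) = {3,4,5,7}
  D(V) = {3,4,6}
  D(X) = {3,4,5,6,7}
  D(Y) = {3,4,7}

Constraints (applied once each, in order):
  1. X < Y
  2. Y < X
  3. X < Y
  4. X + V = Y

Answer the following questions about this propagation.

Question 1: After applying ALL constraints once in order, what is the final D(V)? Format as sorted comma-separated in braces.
Answer: {}

Derivation:
Constraint 1 (X < Y) on D(X)={3,4,5,6,7} D(Y)={3,4,7}: X {3,4,5,6,7}->{3,4,5,6}; Y {3,4,7}->{4,7}
Constraint 2 (Y < X) on D(Y)={4,7} D(X)={3,4,5,6}: Y {4,7}->{4}; X {3,4,5,6}->{5,6}
Constraint 3 (X < Y) on D(X)={5,6} D(Y)={4}: X {5,6}->{}; Y {4}->{}
Constraint 4 (X + V = Y) on D(X)={} D(V)={3,4,6} D(Y)={}: V {3,4,6}->{}
So after all 4 constraints: D(V) = {}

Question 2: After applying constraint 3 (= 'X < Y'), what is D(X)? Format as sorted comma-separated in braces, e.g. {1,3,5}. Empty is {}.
Constraint 1 (X < Y) on D(X)={3,4,5,6,7} D(Y)={3,4,7}: X {3,4,5,6,7}->{3,4,5,6}; Y {3,4,7}->{4,7}
Constraint 2 (Y < X) on D(Y)={4,7} D(X)={3,4,5,6}: Y {4,7}->{4}; X {3,4,5,6}->{5,6}
Constraint 3 (X < Y) on D(X)={5,6} D(Y)={4}: X {5,6}->{}; Y {4}->{}
So after constraint 3: D(X) = {}

Answer: {}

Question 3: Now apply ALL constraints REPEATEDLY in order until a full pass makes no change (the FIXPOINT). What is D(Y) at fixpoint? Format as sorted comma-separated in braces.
Answer: {}

Derivation:
pass 0 (initial): D(Y)={3,4,7}
pass 1: V {3,4,6}->{}; X {3,4,5,6,7}->{}; Y {3,4,7}->{}
pass 2: no change
Fixpoint after 2 passes: D(Y) = {}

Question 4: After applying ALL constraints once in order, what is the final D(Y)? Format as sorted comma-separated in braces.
Constraint 1 (X < Y) on D(X)={3,4,5,6,7} D(Y)={3,4,7}: X {3,4,5,6,7}->{3,4,5,6}; Y {3,4,7}->{4,7}
Constraint 2 (Y < X) on D(Y)={4,7} D(X)={3,4,5,6}: Y {4,7}->{4}; X {3,4,5,6}->{5,6}
Constraint 3 (X < Y) on D(X)={5,6} D(Y)={4}: X {5,6}->{}; Y {4}->{}
Constraint 4 (X + V = Y) on D(X)={} D(V)={3,4,6} D(Y)={}: V {3,4,6}->{}
So after all 4 constraints: D(Y) = {}

Answer: {}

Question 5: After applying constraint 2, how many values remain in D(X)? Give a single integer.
Answer: 2

Derivation:
Constraint 1 (X < Y) on D(X)={3,4,5,6,7} D(Y)={3,4,7}: X {3,4,5,6,7}->{3,4,5,6}; Y {3,4,7}->{4,7}
Constraint 2 (Y < X) on D(Y)={4,7} D(X)={3,4,5,6}: Y {4,7}->{4}; X {3,4,5,6}->{5,6}
So after constraint 2: D(X)={5,6}, size = 2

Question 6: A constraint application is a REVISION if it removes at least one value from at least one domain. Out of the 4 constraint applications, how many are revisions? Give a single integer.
Answer: 4

Derivation:
Constraint 1 (X < Y) on D(X)={3,4,5,6,7} D(Y)={3,4,7}: X {3,4,5,6,7}->{3,4,5,6}; Y {3,4,7}->{4,7} => REVISION
Constraint 2 (Y < X) on D(Y)={4,7} D(X)={3,4,5,6}: Y {4,7}->{4}; X {3,4,5,6}->{5,6} => REVISION
Constraint 3 (X < Y) on D(X)={5,6} D(Y)={4}: X {5,6}->{}; Y {4}->{} => REVISION
Constraint 4 (X + V = Y) on D(X)={} D(V)={3,4,6} D(Y)={}: V {3,4,6}->{} => REVISION
Total revisions = 4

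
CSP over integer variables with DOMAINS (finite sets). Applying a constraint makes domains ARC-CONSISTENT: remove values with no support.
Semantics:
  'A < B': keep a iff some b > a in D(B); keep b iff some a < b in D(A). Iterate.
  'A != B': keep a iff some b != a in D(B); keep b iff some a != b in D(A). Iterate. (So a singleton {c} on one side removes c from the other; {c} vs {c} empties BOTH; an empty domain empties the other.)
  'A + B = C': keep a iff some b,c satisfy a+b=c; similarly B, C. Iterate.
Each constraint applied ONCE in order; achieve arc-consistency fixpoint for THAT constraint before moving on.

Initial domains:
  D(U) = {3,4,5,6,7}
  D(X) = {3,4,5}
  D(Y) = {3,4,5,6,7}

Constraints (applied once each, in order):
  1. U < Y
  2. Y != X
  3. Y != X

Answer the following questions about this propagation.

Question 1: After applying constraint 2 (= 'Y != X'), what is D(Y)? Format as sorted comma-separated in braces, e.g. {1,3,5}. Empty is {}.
Answer: {4,5,6,7}

Derivation:
Constraint 1 (U < Y) on D(U)={3,4,5,6,7} D(Y)={3,4,5,6,7}: U {3,4,5,6,7}->{3,4,5,6}; Y {3,4,5,6,7}->{4,5,6,7}
Constraint 2 (Y != X) on D(Y)={4,5,6,7} D(X)={3,4,5}: no change
So after constraint 2: D(Y) = {4,5,6,7}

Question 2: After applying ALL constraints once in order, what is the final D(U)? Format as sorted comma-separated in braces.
Constraint 1 (U < Y) on D(U)={3,4,5,6,7} D(Y)={3,4,5,6,7}: U {3,4,5,6,7}->{3,4,5,6}; Y {3,4,5,6,7}->{4,5,6,7}
Constraint 2 (Y != X) on D(Y)={4,5,6,7} D(X)={3,4,5}: no change
Constraint 3 (Y != X) on D(Y)={4,5,6,7} D(X)={3,4,5}: no change
So after all 3 constraints: D(U) = {3,4,5,6}

Answer: {3,4,5,6}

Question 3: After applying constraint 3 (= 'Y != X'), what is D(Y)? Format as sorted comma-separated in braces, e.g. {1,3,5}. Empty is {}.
Constraint 1 (U < Y) on D(U)={3,4,5,6,7} D(Y)={3,4,5,6,7}: U {3,4,5,6,7}->{3,4,5,6}; Y {3,4,5,6,7}->{4,5,6,7}
Constraint 2 (Y != X) on D(Y)={4,5,6,7} D(X)={3,4,5}: no change
Constraint 3 (Y != X) on D(Y)={4,5,6,7} D(X)={3,4,5}: no change
So after constraint 3: D(Y) = {4,5,6,7}

Answer: {4,5,6,7}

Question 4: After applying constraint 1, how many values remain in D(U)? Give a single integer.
Answer: 4

Derivation:
Constraint 1 (U < Y) on D(U)={3,4,5,6,7} D(Y)={3,4,5,6,7}: U {3,4,5,6,7}->{3,4,5,6}; Y {3,4,5,6,7}->{4,5,6,7}
So after constraint 1: D(U)={3,4,5,6}, size = 4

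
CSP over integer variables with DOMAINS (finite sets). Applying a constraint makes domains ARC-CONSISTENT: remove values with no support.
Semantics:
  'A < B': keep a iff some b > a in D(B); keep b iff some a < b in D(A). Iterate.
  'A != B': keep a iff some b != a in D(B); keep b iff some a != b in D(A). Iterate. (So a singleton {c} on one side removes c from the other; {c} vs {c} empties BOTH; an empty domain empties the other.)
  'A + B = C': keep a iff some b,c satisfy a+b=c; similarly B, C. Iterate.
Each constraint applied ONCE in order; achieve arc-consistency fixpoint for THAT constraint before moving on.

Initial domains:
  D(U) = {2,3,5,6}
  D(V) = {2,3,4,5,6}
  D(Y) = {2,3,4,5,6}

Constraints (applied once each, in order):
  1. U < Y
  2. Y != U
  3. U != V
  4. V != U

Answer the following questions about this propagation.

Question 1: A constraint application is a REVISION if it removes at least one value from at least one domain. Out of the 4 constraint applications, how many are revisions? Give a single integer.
Constraint 1 (U < Y) on D(U)={2,3,5,6} D(Y)={2,3,4,5,6}: U {2,3,5,6}->{2,3,5}; Y {2,3,4,5,6}->{3,4,5,6} => REVISION
Constraint 2 (Y != U) on D(Y)={3,4,5,6} D(U)={2,3,5}: no change => not a revision
Constraint 3 (U != V) on D(U)={2,3,5} D(V)={2,3,4,5,6}: no change => not a revision
Constraint 4 (V != U) on D(V)={2,3,4,5,6} D(U)={2,3,5}: no change => not a revision
Total revisions = 1

Answer: 1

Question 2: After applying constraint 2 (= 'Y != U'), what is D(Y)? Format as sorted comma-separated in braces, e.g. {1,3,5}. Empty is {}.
Answer: {3,4,5,6}

Derivation:
Constraint 1 (U < Y) on D(U)={2,3,5,6} D(Y)={2,3,4,5,6}: U {2,3,5,6}->{2,3,5}; Y {2,3,4,5,6}->{3,4,5,6}
Constraint 2 (Y != U) on D(Y)={3,4,5,6} D(U)={2,3,5}: no change
So after constraint 2: D(Y) = {3,4,5,6}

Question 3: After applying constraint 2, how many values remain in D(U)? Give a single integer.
Constraint 1 (U < Y) on D(U)={2,3,5,6} D(Y)={2,3,4,5,6}: U {2,3,5,6}->{2,3,5}; Y {2,3,4,5,6}->{3,4,5,6}
Constraint 2 (Y != U) on D(Y)={3,4,5,6} D(U)={2,3,5}: no change
So after constraint 2: D(U)={2,3,5}, size = 3

Answer: 3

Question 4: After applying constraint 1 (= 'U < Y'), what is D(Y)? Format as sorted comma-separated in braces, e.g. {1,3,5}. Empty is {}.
Answer: {3,4,5,6}

Derivation:
Constraint 1 (U < Y) on D(U)={2,3,5,6} D(Y)={2,3,4,5,6}: U {2,3,5,6}->{2,3,5}; Y {2,3,4,5,6}->{3,4,5,6}
So after constraint 1: D(Y) = {3,4,5,6}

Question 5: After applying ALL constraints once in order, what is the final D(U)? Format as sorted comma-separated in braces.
Constraint 1 (U < Y) on D(U)={2,3,5,6} D(Y)={2,3,4,5,6}: U {2,3,5,6}->{2,3,5}; Y {2,3,4,5,6}->{3,4,5,6}
Constraint 2 (Y != U) on D(Y)={3,4,5,6} D(U)={2,3,5}: no change
Constraint 3 (U != V) on D(U)={2,3,5} D(V)={2,3,4,5,6}: no change
Constraint 4 (V != U) on D(V)={2,3,4,5,6} D(U)={2,3,5}: no change
So after all 4 constraints: D(U) = {2,3,5}

Answer: {2,3,5}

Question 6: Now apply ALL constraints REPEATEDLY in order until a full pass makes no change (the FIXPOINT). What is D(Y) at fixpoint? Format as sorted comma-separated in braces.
Answer: {3,4,5,6}

Derivation:
pass 0 (initial): D(Y)={2,3,4,5,6}
pass 1: U {2,3,5,6}->{2,3,5}; Y {2,3,4,5,6}->{3,4,5,6}
pass 2: no change
Fixpoint after 2 passes: D(Y) = {3,4,5,6}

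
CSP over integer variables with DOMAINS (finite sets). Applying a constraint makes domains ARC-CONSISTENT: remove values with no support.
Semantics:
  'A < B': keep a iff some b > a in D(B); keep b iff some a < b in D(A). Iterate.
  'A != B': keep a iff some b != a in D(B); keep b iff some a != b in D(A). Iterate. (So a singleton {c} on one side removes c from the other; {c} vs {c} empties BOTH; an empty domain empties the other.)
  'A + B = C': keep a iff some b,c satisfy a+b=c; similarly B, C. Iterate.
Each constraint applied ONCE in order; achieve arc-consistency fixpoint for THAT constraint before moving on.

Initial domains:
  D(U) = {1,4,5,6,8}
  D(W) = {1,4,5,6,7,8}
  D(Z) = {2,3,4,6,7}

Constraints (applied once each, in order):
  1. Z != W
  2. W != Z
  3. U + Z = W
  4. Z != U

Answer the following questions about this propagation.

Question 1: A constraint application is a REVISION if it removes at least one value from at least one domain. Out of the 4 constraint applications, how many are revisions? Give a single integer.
Constraint 1 (Z != W) on D(Z)={2,3,4,6,7} D(W)={1,4,5,6,7,8}: no change => not a revision
Constraint 2 (W != Z) on D(W)={1,4,5,6,7,8} D(Z)={2,3,4,6,7}: no change => not a revision
Constraint 3 (U + Z = W) on D(U)={1,4,5,6,8} D(Z)={2,3,4,6,7} D(W)={1,4,5,6,7,8}: U {1,4,5,6,8}->{1,4,5,6}; W {1,4,5,6,7,8}->{4,5,6,7,8} => REVISION
Constraint 4 (Z != U) on D(Z)={2,3,4,6,7} D(U)={1,4,5,6}: no change => not a revision
Total revisions = 1

Answer: 1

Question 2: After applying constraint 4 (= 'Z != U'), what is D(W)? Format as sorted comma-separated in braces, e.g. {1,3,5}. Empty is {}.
Constraint 1 (Z != W) on D(Z)={2,3,4,6,7} D(W)={1,4,5,6,7,8}: no change
Constraint 2 (W != Z) on D(W)={1,4,5,6,7,8} D(Z)={2,3,4,6,7}: no change
Constraint 3 (U + Z = W) on D(U)={1,4,5,6,8} D(Z)={2,3,4,6,7} D(W)={1,4,5,6,7,8}: U {1,4,5,6,8}->{1,4,5,6}; W {1,4,5,6,7,8}->{4,5,6,7,8}
Constraint 4 (Z != U) on D(Z)={2,3,4,6,7} D(U)={1,4,5,6}: no change
So after constraint 4: D(W) = {4,5,6,7,8}

Answer: {4,5,6,7,8}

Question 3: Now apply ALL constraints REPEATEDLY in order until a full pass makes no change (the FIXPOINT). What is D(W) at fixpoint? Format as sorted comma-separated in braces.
Answer: {4,5,6,7,8}

Derivation:
pass 0 (initial): D(W)={1,4,5,6,7,8}
pass 1: U {1,4,5,6,8}->{1,4,5,6}; W {1,4,5,6,7,8}->{4,5,6,7,8}
pass 2: no change
Fixpoint after 2 passes: D(W) = {4,5,6,7,8}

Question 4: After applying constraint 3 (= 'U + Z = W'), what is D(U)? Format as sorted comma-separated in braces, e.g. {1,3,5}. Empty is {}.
Answer: {1,4,5,6}

Derivation:
Constraint 1 (Z != W) on D(Z)={2,3,4,6,7} D(W)={1,4,5,6,7,8}: no change
Constraint 2 (W != Z) on D(W)={1,4,5,6,7,8} D(Z)={2,3,4,6,7}: no change
Constraint 3 (U + Z = W) on D(U)={1,4,5,6,8} D(Z)={2,3,4,6,7} D(W)={1,4,5,6,7,8}: U {1,4,5,6,8}->{1,4,5,6}; W {1,4,5,6,7,8}->{4,5,6,7,8}
So after constraint 3: D(U) = {1,4,5,6}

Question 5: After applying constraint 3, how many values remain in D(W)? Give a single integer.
Answer: 5

Derivation:
Constraint 1 (Z != W) on D(Z)={2,3,4,6,7} D(W)={1,4,5,6,7,8}: no change
Constraint 2 (W != Z) on D(W)={1,4,5,6,7,8} D(Z)={2,3,4,6,7}: no change
Constraint 3 (U + Z = W) on D(U)={1,4,5,6,8} D(Z)={2,3,4,6,7} D(W)={1,4,5,6,7,8}: U {1,4,5,6,8}->{1,4,5,6}; W {1,4,5,6,7,8}->{4,5,6,7,8}
So after constraint 3: D(W)={4,5,6,7,8}, size = 5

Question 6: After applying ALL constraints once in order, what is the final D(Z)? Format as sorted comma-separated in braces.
Answer: {2,3,4,6,7}

Derivation:
Constraint 1 (Z != W) on D(Z)={2,3,4,6,7} D(W)={1,4,5,6,7,8}: no change
Constraint 2 (W != Z) on D(W)={1,4,5,6,7,8} D(Z)={2,3,4,6,7}: no change
Constraint 3 (U + Z = W) on D(U)={1,4,5,6,8} D(Z)={2,3,4,6,7} D(W)={1,4,5,6,7,8}: U {1,4,5,6,8}->{1,4,5,6}; W {1,4,5,6,7,8}->{4,5,6,7,8}
Constraint 4 (Z != U) on D(Z)={2,3,4,6,7} D(U)={1,4,5,6}: no change
So after all 4 constraints: D(Z) = {2,3,4,6,7}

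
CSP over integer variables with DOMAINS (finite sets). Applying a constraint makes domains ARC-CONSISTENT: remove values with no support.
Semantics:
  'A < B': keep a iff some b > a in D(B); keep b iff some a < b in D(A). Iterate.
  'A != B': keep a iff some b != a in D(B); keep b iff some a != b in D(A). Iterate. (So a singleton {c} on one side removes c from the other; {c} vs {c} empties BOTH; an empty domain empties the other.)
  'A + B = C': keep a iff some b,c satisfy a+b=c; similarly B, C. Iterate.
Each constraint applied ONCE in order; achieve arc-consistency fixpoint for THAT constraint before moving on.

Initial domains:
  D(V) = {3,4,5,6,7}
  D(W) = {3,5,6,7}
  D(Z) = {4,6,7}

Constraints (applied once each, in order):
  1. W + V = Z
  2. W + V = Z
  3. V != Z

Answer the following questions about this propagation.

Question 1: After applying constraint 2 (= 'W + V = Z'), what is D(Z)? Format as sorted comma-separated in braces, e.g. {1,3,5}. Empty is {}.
Constraint 1 (W + V = Z) on D(W)={3,5,6,7} D(V)={3,4,5,6,7} D(Z)={4,6,7}: W {3,5,6,7}->{3}; V {3,4,5,6,7}->{3,4}; Z {4,6,7}->{6,7}
Constraint 2 (W + V = Z) on D(W)={3} D(V)={3,4} D(Z)={6,7}: no change
So after constraint 2: D(Z) = {6,7}

Answer: {6,7}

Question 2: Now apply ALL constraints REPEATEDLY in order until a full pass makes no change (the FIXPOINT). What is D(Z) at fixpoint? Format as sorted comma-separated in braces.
Answer: {6,7}

Derivation:
pass 0 (initial): D(Z)={4,6,7}
pass 1: V {3,4,5,6,7}->{3,4}; W {3,5,6,7}->{3}; Z {4,6,7}->{6,7}
pass 2: no change
Fixpoint after 2 passes: D(Z) = {6,7}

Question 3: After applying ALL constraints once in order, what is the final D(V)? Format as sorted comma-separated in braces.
Answer: {3,4}

Derivation:
Constraint 1 (W + V = Z) on D(W)={3,5,6,7} D(V)={3,4,5,6,7} D(Z)={4,6,7}: W {3,5,6,7}->{3}; V {3,4,5,6,7}->{3,4}; Z {4,6,7}->{6,7}
Constraint 2 (W + V = Z) on D(W)={3} D(V)={3,4} D(Z)={6,7}: no change
Constraint 3 (V != Z) on D(V)={3,4} D(Z)={6,7}: no change
So after all 3 constraints: D(V) = {3,4}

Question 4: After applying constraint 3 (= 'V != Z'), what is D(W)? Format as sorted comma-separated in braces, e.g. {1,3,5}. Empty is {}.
Answer: {3}

Derivation:
Constraint 1 (W + V = Z) on D(W)={3,5,6,7} D(V)={3,4,5,6,7} D(Z)={4,6,7}: W {3,5,6,7}->{3}; V {3,4,5,6,7}->{3,4}; Z {4,6,7}->{6,7}
Constraint 2 (W + V = Z) on D(W)={3} D(V)={3,4} D(Z)={6,7}: no change
Constraint 3 (V != Z) on D(V)={3,4} D(Z)={6,7}: no change
So after constraint 3: D(W) = {3}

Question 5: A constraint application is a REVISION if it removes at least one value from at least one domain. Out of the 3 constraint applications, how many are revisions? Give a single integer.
Answer: 1

Derivation:
Constraint 1 (W + V = Z) on D(W)={3,5,6,7} D(V)={3,4,5,6,7} D(Z)={4,6,7}: W {3,5,6,7}->{3}; V {3,4,5,6,7}->{3,4}; Z {4,6,7}->{6,7} => REVISION
Constraint 2 (W + V = Z) on D(W)={3} D(V)={3,4} D(Z)={6,7}: no change => not a revision
Constraint 3 (V != Z) on D(V)={3,4} D(Z)={6,7}: no change => not a revision
Total revisions = 1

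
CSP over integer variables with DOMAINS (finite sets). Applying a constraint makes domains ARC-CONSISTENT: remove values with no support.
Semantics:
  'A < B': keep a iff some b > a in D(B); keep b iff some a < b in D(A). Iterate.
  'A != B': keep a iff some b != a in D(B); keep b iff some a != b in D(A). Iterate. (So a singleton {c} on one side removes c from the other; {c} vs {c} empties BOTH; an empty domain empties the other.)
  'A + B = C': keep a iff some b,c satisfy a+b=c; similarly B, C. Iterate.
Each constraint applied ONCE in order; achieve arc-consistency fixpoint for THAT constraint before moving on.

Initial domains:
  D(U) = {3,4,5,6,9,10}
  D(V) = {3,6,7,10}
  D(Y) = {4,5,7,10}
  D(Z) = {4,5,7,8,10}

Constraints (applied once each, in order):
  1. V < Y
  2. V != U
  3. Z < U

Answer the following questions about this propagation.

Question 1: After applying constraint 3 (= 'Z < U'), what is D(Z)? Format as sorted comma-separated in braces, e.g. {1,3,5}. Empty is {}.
Constraint 1 (V < Y) on D(V)={3,6,7,10} D(Y)={4,5,7,10}: V {3,6,7,10}->{3,6,7}
Constraint 2 (V != U) on D(V)={3,6,7} D(U)={3,4,5,6,9,10}: no change
Constraint 3 (Z < U) on D(Z)={4,5,7,8,10} D(U)={3,4,5,6,9,10}: Z {4,5,7,8,10}->{4,5,7,8}; U {3,4,5,6,9,10}->{5,6,9,10}
So after constraint 3: D(Z) = {4,5,7,8}

Answer: {4,5,7,8}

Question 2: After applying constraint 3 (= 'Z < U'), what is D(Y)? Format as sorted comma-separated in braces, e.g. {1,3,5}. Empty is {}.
Constraint 1 (V < Y) on D(V)={3,6,7,10} D(Y)={4,5,7,10}: V {3,6,7,10}->{3,6,7}
Constraint 2 (V != U) on D(V)={3,6,7} D(U)={3,4,5,6,9,10}: no change
Constraint 3 (Z < U) on D(Z)={4,5,7,8,10} D(U)={3,4,5,6,9,10}: Z {4,5,7,8,10}->{4,5,7,8}; U {3,4,5,6,9,10}->{5,6,9,10}
So after constraint 3: D(Y) = {4,5,7,10}

Answer: {4,5,7,10}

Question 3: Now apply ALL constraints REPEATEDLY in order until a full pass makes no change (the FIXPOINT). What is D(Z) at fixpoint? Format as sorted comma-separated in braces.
Answer: {4,5,7,8}

Derivation:
pass 0 (initial): D(Z)={4,5,7,8,10}
pass 1: U {3,4,5,6,9,10}->{5,6,9,10}; V {3,6,7,10}->{3,6,7}; Z {4,5,7,8,10}->{4,5,7,8}
pass 2: no change
Fixpoint after 2 passes: D(Z) = {4,5,7,8}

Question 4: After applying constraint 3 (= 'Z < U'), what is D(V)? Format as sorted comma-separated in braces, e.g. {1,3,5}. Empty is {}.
Answer: {3,6,7}

Derivation:
Constraint 1 (V < Y) on D(V)={3,6,7,10} D(Y)={4,5,7,10}: V {3,6,7,10}->{3,6,7}
Constraint 2 (V != U) on D(V)={3,6,7} D(U)={3,4,5,6,9,10}: no change
Constraint 3 (Z < U) on D(Z)={4,5,7,8,10} D(U)={3,4,5,6,9,10}: Z {4,5,7,8,10}->{4,5,7,8}; U {3,4,5,6,9,10}->{5,6,9,10}
So after constraint 3: D(V) = {3,6,7}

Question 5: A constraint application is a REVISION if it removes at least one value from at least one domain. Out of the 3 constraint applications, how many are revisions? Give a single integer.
Answer: 2

Derivation:
Constraint 1 (V < Y) on D(V)={3,6,7,10} D(Y)={4,5,7,10}: V {3,6,7,10}->{3,6,7} => REVISION
Constraint 2 (V != U) on D(V)={3,6,7} D(U)={3,4,5,6,9,10}: no change => not a revision
Constraint 3 (Z < U) on D(Z)={4,5,7,8,10} D(U)={3,4,5,6,9,10}: Z {4,5,7,8,10}->{4,5,7,8}; U {3,4,5,6,9,10}->{5,6,9,10} => REVISION
Total revisions = 2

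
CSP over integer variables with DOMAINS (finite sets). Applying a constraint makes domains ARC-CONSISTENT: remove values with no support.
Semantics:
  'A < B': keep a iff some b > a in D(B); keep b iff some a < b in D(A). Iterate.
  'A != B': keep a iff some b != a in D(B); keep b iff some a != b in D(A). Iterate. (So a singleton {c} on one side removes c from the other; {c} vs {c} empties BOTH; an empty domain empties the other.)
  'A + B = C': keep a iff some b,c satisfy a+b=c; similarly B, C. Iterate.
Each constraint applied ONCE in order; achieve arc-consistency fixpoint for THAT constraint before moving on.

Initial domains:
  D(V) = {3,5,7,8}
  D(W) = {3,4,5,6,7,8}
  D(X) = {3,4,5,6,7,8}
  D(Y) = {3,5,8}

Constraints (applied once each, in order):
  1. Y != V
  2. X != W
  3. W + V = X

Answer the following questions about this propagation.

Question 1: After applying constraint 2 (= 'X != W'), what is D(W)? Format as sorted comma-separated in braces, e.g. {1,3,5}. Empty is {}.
Constraint 1 (Y != V) on D(Y)={3,5,8} D(V)={3,5,7,8}: no change
Constraint 2 (X != W) on D(X)={3,4,5,6,7,8} D(W)={3,4,5,6,7,8}: no change
So after constraint 2: D(W) = {3,4,5,6,7,8}

Answer: {3,4,5,6,7,8}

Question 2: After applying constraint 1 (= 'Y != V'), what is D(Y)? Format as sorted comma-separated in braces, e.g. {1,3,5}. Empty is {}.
Constraint 1 (Y != V) on D(Y)={3,5,8} D(V)={3,5,7,8}: no change
So after constraint 1: D(Y) = {3,5,8}

Answer: {3,5,8}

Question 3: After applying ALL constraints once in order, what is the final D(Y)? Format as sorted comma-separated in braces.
Answer: {3,5,8}

Derivation:
Constraint 1 (Y != V) on D(Y)={3,5,8} D(V)={3,5,7,8}: no change
Constraint 2 (X != W) on D(X)={3,4,5,6,7,8} D(W)={3,4,5,6,7,8}: no change
Constraint 3 (W + V = X) on D(W)={3,4,5,6,7,8} D(V)={3,5,7,8} D(X)={3,4,5,6,7,8}: W {3,4,5,6,7,8}->{3,4,5}; V {3,5,7,8}->{3,5}; X {3,4,5,6,7,8}->{6,7,8}
So after all 3 constraints: D(Y) = {3,5,8}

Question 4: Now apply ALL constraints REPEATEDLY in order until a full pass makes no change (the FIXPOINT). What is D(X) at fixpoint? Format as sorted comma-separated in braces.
pass 0 (initial): D(X)={3,4,5,6,7,8}
pass 1: V {3,5,7,8}->{3,5}; W {3,4,5,6,7,8}->{3,4,5}; X {3,4,5,6,7,8}->{6,7,8}
pass 2: no change
Fixpoint after 2 passes: D(X) = {6,7,8}

Answer: {6,7,8}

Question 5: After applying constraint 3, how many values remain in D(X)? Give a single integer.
Constraint 1 (Y != V) on D(Y)={3,5,8} D(V)={3,5,7,8}: no change
Constraint 2 (X != W) on D(X)={3,4,5,6,7,8} D(W)={3,4,5,6,7,8}: no change
Constraint 3 (W + V = X) on D(W)={3,4,5,6,7,8} D(V)={3,5,7,8} D(X)={3,4,5,6,7,8}: W {3,4,5,6,7,8}->{3,4,5}; V {3,5,7,8}->{3,5}; X {3,4,5,6,7,8}->{6,7,8}
So after constraint 3: D(X)={6,7,8}, size = 3

Answer: 3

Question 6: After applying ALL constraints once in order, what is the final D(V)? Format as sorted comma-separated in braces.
Constraint 1 (Y != V) on D(Y)={3,5,8} D(V)={3,5,7,8}: no change
Constraint 2 (X != W) on D(X)={3,4,5,6,7,8} D(W)={3,4,5,6,7,8}: no change
Constraint 3 (W + V = X) on D(W)={3,4,5,6,7,8} D(V)={3,5,7,8} D(X)={3,4,5,6,7,8}: W {3,4,5,6,7,8}->{3,4,5}; V {3,5,7,8}->{3,5}; X {3,4,5,6,7,8}->{6,7,8}
So after all 3 constraints: D(V) = {3,5}

Answer: {3,5}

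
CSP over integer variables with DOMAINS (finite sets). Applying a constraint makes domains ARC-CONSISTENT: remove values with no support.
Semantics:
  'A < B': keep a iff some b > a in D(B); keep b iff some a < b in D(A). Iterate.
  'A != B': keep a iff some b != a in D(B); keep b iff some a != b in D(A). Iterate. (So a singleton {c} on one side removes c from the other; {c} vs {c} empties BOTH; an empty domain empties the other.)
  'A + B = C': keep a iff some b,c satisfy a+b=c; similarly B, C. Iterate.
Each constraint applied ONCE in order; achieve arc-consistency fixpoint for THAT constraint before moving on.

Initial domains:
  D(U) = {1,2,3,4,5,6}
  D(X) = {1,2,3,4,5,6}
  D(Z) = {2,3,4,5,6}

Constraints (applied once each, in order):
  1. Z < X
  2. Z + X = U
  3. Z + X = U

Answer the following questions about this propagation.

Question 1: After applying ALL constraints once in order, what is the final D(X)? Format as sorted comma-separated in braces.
Answer: {3,4}

Derivation:
Constraint 1 (Z < X) on D(Z)={2,3,4,5,6} D(X)={1,2,3,4,5,6}: Z {2,3,4,5,6}->{2,3,4,5}; X {1,2,3,4,5,6}->{3,4,5,6}
Constraint 2 (Z + X = U) on D(Z)={2,3,4,5} D(X)={3,4,5,6} D(U)={1,2,3,4,5,6}: Z {2,3,4,5}->{2,3}; X {3,4,5,6}->{3,4}; U {1,2,3,4,5,6}->{5,6}
Constraint 3 (Z + X = U) on D(Z)={2,3} D(X)={3,4} D(U)={5,6}: no change
So after all 3 constraints: D(X) = {3,4}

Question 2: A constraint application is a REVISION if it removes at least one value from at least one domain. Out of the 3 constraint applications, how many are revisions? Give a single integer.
Constraint 1 (Z < X) on D(Z)={2,3,4,5,6} D(X)={1,2,3,4,5,6}: Z {2,3,4,5,6}->{2,3,4,5}; X {1,2,3,4,5,6}->{3,4,5,6} => REVISION
Constraint 2 (Z + X = U) on D(Z)={2,3,4,5} D(X)={3,4,5,6} D(U)={1,2,3,4,5,6}: Z {2,3,4,5}->{2,3}; X {3,4,5,6}->{3,4}; U {1,2,3,4,5,6}->{5,6} => REVISION
Constraint 3 (Z + X = U) on D(Z)={2,3} D(X)={3,4} D(U)={5,6}: no change => not a revision
Total revisions = 2

Answer: 2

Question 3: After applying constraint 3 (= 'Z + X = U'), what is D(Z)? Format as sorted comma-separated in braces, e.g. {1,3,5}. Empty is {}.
Constraint 1 (Z < X) on D(Z)={2,3,4,5,6} D(X)={1,2,3,4,5,6}: Z {2,3,4,5,6}->{2,3,4,5}; X {1,2,3,4,5,6}->{3,4,5,6}
Constraint 2 (Z + X = U) on D(Z)={2,3,4,5} D(X)={3,4,5,6} D(U)={1,2,3,4,5,6}: Z {2,3,4,5}->{2,3}; X {3,4,5,6}->{3,4}; U {1,2,3,4,5,6}->{5,6}
Constraint 3 (Z + X = U) on D(Z)={2,3} D(X)={3,4} D(U)={5,6}: no change
So after constraint 3: D(Z) = {2,3}

Answer: {2,3}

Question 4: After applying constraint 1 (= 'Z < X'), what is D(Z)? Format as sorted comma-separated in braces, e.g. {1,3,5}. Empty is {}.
Answer: {2,3,4,5}

Derivation:
Constraint 1 (Z < X) on D(Z)={2,3,4,5,6} D(X)={1,2,3,4,5,6}: Z {2,3,4,5,6}->{2,3,4,5}; X {1,2,3,4,5,6}->{3,4,5,6}
So after constraint 1: D(Z) = {2,3,4,5}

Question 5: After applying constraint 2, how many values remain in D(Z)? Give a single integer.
Constraint 1 (Z < X) on D(Z)={2,3,4,5,6} D(X)={1,2,3,4,5,6}: Z {2,3,4,5,6}->{2,3,4,5}; X {1,2,3,4,5,6}->{3,4,5,6}
Constraint 2 (Z + X = U) on D(Z)={2,3,4,5} D(X)={3,4,5,6} D(U)={1,2,3,4,5,6}: Z {2,3,4,5}->{2,3}; X {3,4,5,6}->{3,4}; U {1,2,3,4,5,6}->{5,6}
So after constraint 2: D(Z)={2,3}, size = 2

Answer: 2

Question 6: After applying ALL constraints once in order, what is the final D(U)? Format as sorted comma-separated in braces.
Answer: {5,6}

Derivation:
Constraint 1 (Z < X) on D(Z)={2,3,4,5,6} D(X)={1,2,3,4,5,6}: Z {2,3,4,5,6}->{2,3,4,5}; X {1,2,3,4,5,6}->{3,4,5,6}
Constraint 2 (Z + X = U) on D(Z)={2,3,4,5} D(X)={3,4,5,6} D(U)={1,2,3,4,5,6}: Z {2,3,4,5}->{2,3}; X {3,4,5,6}->{3,4}; U {1,2,3,4,5,6}->{5,6}
Constraint 3 (Z + X = U) on D(Z)={2,3} D(X)={3,4} D(U)={5,6}: no change
So after all 3 constraints: D(U) = {5,6}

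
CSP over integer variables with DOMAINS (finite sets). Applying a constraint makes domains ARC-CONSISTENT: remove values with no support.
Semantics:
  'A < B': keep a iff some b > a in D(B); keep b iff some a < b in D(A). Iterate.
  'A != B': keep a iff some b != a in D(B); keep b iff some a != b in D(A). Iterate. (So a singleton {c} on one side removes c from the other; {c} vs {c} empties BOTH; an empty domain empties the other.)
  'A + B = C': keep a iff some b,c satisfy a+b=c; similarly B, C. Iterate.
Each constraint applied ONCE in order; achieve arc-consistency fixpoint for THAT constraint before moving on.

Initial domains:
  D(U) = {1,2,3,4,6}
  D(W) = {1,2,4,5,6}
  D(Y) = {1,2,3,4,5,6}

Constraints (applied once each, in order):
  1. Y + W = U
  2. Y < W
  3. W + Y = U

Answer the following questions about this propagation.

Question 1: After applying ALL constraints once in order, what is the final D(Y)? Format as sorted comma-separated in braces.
Answer: {1,2,4}

Derivation:
Constraint 1 (Y + W = U) on D(Y)={1,2,3,4,5,6} D(W)={1,2,4,5,6} D(U)={1,2,3,4,6}: Y {1,2,3,4,5,6}->{1,2,3,4,5}; W {1,2,4,5,6}->{1,2,4,5}; U {1,2,3,4,6}->{2,3,4,6}
Constraint 2 (Y < W) on D(Y)={1,2,3,4,5} D(W)={1,2,4,5}: Y {1,2,3,4,5}->{1,2,3,4}; W {1,2,4,5}->{2,4,5}
Constraint 3 (W + Y = U) on D(W)={2,4,5} D(Y)={1,2,3,4} D(U)={2,3,4,6}: Y {1,2,3,4}->{1,2,4}; U {2,3,4,6}->{3,4,6}
So after all 3 constraints: D(Y) = {1,2,4}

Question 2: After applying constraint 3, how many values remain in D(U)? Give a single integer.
Constraint 1 (Y + W = U) on D(Y)={1,2,3,4,5,6} D(W)={1,2,4,5,6} D(U)={1,2,3,4,6}: Y {1,2,3,4,5,6}->{1,2,3,4,5}; W {1,2,4,5,6}->{1,2,4,5}; U {1,2,3,4,6}->{2,3,4,6}
Constraint 2 (Y < W) on D(Y)={1,2,3,4,5} D(W)={1,2,4,5}: Y {1,2,3,4,5}->{1,2,3,4}; W {1,2,4,5}->{2,4,5}
Constraint 3 (W + Y = U) on D(W)={2,4,5} D(Y)={1,2,3,4} D(U)={2,3,4,6}: Y {1,2,3,4}->{1,2,4}; U {2,3,4,6}->{3,4,6}
So after constraint 3: D(U)={3,4,6}, size = 3

Answer: 3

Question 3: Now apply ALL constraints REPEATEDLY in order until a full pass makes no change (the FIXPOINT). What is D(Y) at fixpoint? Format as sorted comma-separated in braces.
Answer: {1,2,4}

Derivation:
pass 0 (initial): D(Y)={1,2,3,4,5,6}
pass 1: U {1,2,3,4,6}->{3,4,6}; W {1,2,4,5,6}->{2,4,5}; Y {1,2,3,4,5,6}->{1,2,4}
pass 2: no change
Fixpoint after 2 passes: D(Y) = {1,2,4}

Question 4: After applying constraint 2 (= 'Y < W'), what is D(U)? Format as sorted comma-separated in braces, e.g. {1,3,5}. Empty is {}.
Answer: {2,3,4,6}

Derivation:
Constraint 1 (Y + W = U) on D(Y)={1,2,3,4,5,6} D(W)={1,2,4,5,6} D(U)={1,2,3,4,6}: Y {1,2,3,4,5,6}->{1,2,3,4,5}; W {1,2,4,5,6}->{1,2,4,5}; U {1,2,3,4,6}->{2,3,4,6}
Constraint 2 (Y < W) on D(Y)={1,2,3,4,5} D(W)={1,2,4,5}: Y {1,2,3,4,5}->{1,2,3,4}; W {1,2,4,5}->{2,4,5}
So after constraint 2: D(U) = {2,3,4,6}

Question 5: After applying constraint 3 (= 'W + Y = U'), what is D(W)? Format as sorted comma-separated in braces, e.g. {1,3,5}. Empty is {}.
Answer: {2,4,5}

Derivation:
Constraint 1 (Y + W = U) on D(Y)={1,2,3,4,5,6} D(W)={1,2,4,5,6} D(U)={1,2,3,4,6}: Y {1,2,3,4,5,6}->{1,2,3,4,5}; W {1,2,4,5,6}->{1,2,4,5}; U {1,2,3,4,6}->{2,3,4,6}
Constraint 2 (Y < W) on D(Y)={1,2,3,4,5} D(W)={1,2,4,5}: Y {1,2,3,4,5}->{1,2,3,4}; W {1,2,4,5}->{2,4,5}
Constraint 3 (W + Y = U) on D(W)={2,4,5} D(Y)={1,2,3,4} D(U)={2,3,4,6}: Y {1,2,3,4}->{1,2,4}; U {2,3,4,6}->{3,4,6}
So after constraint 3: D(W) = {2,4,5}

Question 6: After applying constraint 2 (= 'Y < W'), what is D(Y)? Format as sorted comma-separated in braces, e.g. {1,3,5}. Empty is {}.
Answer: {1,2,3,4}

Derivation:
Constraint 1 (Y + W = U) on D(Y)={1,2,3,4,5,6} D(W)={1,2,4,5,6} D(U)={1,2,3,4,6}: Y {1,2,3,4,5,6}->{1,2,3,4,5}; W {1,2,4,5,6}->{1,2,4,5}; U {1,2,3,4,6}->{2,3,4,6}
Constraint 2 (Y < W) on D(Y)={1,2,3,4,5} D(W)={1,2,4,5}: Y {1,2,3,4,5}->{1,2,3,4}; W {1,2,4,5}->{2,4,5}
So after constraint 2: D(Y) = {1,2,3,4}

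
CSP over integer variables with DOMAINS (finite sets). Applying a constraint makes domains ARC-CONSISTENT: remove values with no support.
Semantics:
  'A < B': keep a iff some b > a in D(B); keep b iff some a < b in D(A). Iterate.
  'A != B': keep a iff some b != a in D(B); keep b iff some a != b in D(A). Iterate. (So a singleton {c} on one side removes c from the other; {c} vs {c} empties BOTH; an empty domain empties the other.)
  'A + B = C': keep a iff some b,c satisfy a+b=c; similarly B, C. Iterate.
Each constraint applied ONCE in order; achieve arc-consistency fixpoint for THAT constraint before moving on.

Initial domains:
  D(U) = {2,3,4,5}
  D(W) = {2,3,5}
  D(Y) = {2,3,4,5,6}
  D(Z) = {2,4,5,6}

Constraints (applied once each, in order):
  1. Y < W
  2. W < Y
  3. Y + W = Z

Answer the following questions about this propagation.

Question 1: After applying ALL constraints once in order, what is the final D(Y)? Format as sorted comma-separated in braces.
Answer: {}

Derivation:
Constraint 1 (Y < W) on D(Y)={2,3,4,5,6} D(W)={2,3,5}: Y {2,3,4,5,6}->{2,3,4}; W {2,3,5}->{3,5}
Constraint 2 (W < Y) on D(W)={3,5} D(Y)={2,3,4}: W {3,5}->{3}; Y {2,3,4}->{4}
Constraint 3 (Y + W = Z) on D(Y)={4} D(W)={3} D(Z)={2,4,5,6}: Y {4}->{}; W {3}->{}; Z {2,4,5,6}->{}
So after all 3 constraints: D(Y) = {}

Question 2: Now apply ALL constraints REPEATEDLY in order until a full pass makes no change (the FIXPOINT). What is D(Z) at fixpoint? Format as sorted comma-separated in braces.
Answer: {}

Derivation:
pass 0 (initial): D(Z)={2,4,5,6}
pass 1: W {2,3,5}->{}; Y {2,3,4,5,6}->{}; Z {2,4,5,6}->{}
pass 2: no change
Fixpoint after 2 passes: D(Z) = {}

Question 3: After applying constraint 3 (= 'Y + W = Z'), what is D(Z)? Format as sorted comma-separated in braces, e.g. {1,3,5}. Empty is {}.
Constraint 1 (Y < W) on D(Y)={2,3,4,5,6} D(W)={2,3,5}: Y {2,3,4,5,6}->{2,3,4}; W {2,3,5}->{3,5}
Constraint 2 (W < Y) on D(W)={3,5} D(Y)={2,3,4}: W {3,5}->{3}; Y {2,3,4}->{4}
Constraint 3 (Y + W = Z) on D(Y)={4} D(W)={3} D(Z)={2,4,5,6}: Y {4}->{}; W {3}->{}; Z {2,4,5,6}->{}
So after constraint 3: D(Z) = {}

Answer: {}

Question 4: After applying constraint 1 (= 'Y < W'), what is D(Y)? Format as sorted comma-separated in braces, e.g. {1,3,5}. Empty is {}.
Answer: {2,3,4}

Derivation:
Constraint 1 (Y < W) on D(Y)={2,3,4,5,6} D(W)={2,3,5}: Y {2,3,4,5,6}->{2,3,4}; W {2,3,5}->{3,5}
So after constraint 1: D(Y) = {2,3,4}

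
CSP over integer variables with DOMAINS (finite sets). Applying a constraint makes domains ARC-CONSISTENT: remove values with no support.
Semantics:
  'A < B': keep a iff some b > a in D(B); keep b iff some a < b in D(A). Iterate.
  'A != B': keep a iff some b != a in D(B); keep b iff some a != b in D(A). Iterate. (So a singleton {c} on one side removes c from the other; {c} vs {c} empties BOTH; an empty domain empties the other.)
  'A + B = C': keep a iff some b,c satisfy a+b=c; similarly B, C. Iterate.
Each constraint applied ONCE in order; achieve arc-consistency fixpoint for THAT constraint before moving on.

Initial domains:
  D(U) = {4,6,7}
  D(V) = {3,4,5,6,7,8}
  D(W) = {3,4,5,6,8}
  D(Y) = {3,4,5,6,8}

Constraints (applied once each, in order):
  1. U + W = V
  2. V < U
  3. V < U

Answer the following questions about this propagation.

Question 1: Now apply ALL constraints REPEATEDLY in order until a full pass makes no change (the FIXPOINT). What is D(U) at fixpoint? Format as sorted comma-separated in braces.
pass 0 (initial): D(U)={4,6,7}
pass 1: U {4,6,7}->{}; V {3,4,5,6,7,8}->{}; W {3,4,5,6,8}->{3,4}
pass 2: W {3,4}->{}
pass 3: no change
Fixpoint after 3 passes: D(U) = {}

Answer: {}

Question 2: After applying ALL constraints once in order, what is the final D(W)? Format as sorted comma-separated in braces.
Answer: {3,4}

Derivation:
Constraint 1 (U + W = V) on D(U)={4,6,7} D(W)={3,4,5,6,8} D(V)={3,4,5,6,7,8}: U {4,6,7}->{4}; W {3,4,5,6,8}->{3,4}; V {3,4,5,6,7,8}->{7,8}
Constraint 2 (V < U) on D(V)={7,8} D(U)={4}: V {7,8}->{}; U {4}->{}
Constraint 3 (V < U) on D(V)={} D(U)={}: no change
So after all 3 constraints: D(W) = {3,4}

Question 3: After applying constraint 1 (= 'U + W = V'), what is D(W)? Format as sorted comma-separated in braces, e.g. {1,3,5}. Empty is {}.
Constraint 1 (U + W = V) on D(U)={4,6,7} D(W)={3,4,5,6,8} D(V)={3,4,5,6,7,8}: U {4,6,7}->{4}; W {3,4,5,6,8}->{3,4}; V {3,4,5,6,7,8}->{7,8}
So after constraint 1: D(W) = {3,4}

Answer: {3,4}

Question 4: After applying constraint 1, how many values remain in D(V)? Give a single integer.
Constraint 1 (U + W = V) on D(U)={4,6,7} D(W)={3,4,5,6,8} D(V)={3,4,5,6,7,8}: U {4,6,7}->{4}; W {3,4,5,6,8}->{3,4}; V {3,4,5,6,7,8}->{7,8}
So after constraint 1: D(V)={7,8}, size = 2

Answer: 2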